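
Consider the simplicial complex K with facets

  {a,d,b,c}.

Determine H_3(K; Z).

K has 4 vertices, 6 edges, 4 triangles, 1 3-simplex.
rank ∂_3 = 1, rank ∂_4 = 0 ⇒ b_3 = 1 − 1 − 0 = 0. So H_3 ≅ 0.

H_3 = 0.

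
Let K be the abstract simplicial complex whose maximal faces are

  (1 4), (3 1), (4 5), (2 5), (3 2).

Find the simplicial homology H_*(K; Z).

H_0 ≅ Z,  H_1 ≅ Z.

Take the total order 1 < 2 < 3 < 4 < 5 on the vertex set. Then K (dimension 1) consists of the simplices:

  0-simplices (5): [1], [2], [3], [4], [5]
  1-simplices (5): [1,3], [1,4], [2,3], [2,5], [4,5]

Hence C_0 ≅ Z^5, C_1 ≅ Z^5.

Boundary ∂_1: C_1 → C_0 sends each edge [p,q] (with p < q) to q − p. For instance
  ∂[1,3] = [3] − [1].
The 5×5 boundary matrix has rank 4 and Smith normal form diag(1,1,1,1).

Now H_k = ker ∂_k / im ∂_{k+1}, so:

  H_0: rank C_0 − rank ∂_1 = 5 − 4 = 1, and the invariant factors of ∂_1 are all 1, so H_0 ≅ Z.
  H_1: rank ker ∂_1 − rank ∂_2 = (5 − 4) − 0 = 1, and there is no ∂_2, so H_1 ≅ Z.

As a check, the Euler characteristic is 5 − 5 = 0, which agrees with 1 − 1 = 0.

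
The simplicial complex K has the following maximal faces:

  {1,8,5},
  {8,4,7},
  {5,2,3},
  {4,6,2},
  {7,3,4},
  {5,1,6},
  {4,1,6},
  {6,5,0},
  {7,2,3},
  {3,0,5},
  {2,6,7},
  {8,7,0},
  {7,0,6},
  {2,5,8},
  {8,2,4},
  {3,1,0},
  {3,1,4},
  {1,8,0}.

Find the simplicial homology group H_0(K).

H_0 = Z.

Take the total order 0 < 1 < 2 < 3 < 4 < 5 < 6 < 7 < 8 on the vertex set. Then K (dimension 2) consists of the simplices:

  0-simplices (9): [0], [1], [2], [3], [4], [5], [6], [7], [8]
  1-simplices (27): (27 of them)
  2-simplices (18): [0,1,3], [0,1,8], [0,3,5], [0,5,6], [0,6,7], [0,7,8], [1,3,4], [1,4,6], [1,5,6], [1,5,8], [2,3,5], [2,3,7], [2,4,6], [2,4,8], [2,5,8], [2,6,7], [3,4,7], [4,7,8]

giving chain groups C_0 ≅ Z^9, C_1 ≅ Z^27, C_2 ≅ Z^18.

Boundary ∂_1: C_1 → C_0 sends each edge [p,q] (with p < q) to q − p. For instance
  ∂[0,1] = [1] − [0].
The 9×27 boundary matrix has rank 8 and Smith normal form diag(1,1,1,1,1,1,1,1).

∂_2: C_2 → C_1 acts by ∂[p,q,r] = [q,r] − [p,r] + [p,q]. For instance
  ∂[2,4,8] = [4,8] − [2,8] + [2,4],
  ∂[0,7,8] = [7,8] − [0,8] + [0,7].
As a 27×18 matrix over Z this has rank 18, with invariant factors (1,1,1,1,1,1,1,1,1,1,1,1,1,1,1,1,1,2).

From H_k ≅ ker(∂_k) / im(∂_{k+1}) we obtain:

  H_0: rank C_0 − rank ∂_1 = 9 − 8 = 1, and the invariant factors of ∂_1 are all 1, so H_0 ≅ Z.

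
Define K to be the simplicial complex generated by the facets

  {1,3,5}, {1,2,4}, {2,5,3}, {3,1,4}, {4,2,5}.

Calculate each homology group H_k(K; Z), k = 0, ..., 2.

Take the total order 1 < 2 < 3 < 4 < 5 on the vertex set. Then K (dimension 2) consists of the simplices:

  0-simplices (5): [1], [2], [3], [4], [5]
  1-simplices (10): [1,2], [1,3], [1,4], [1,5], [2,3], [2,4], [2,5], [3,4], [3,5], [4,5]
  2-simplices (5): [1,2,4], [1,3,4], [1,3,5], [2,3,5], [2,4,5]

so the chain groups are C_0 ≅ Z^5, C_1 ≅ Z^10, C_2 ≅ Z^5.

Boundary ∂_1: C_1 → C_0 is given by ∂[p,q] = [q] − [p].
The resulting 5×10 matrix has rank 4, and its Smith normal form has invariant factors (1,1,1,1).

Boundary ∂_2: C_2 → C_1 maps a triangle to the signed sum of its edges. For instance
  ∂[1,2,4] = [2,4] − [1,4] + [1,2],
  ∂[2,4,5] = [4,5] − [2,5] + [2,4].
As a 10×5 matrix over Z this has rank 5, with invariant factors (1,1,1,1,1).

Reading off H_k = ker ∂_k / im ∂_{k+1}:

  H_0: rank C_0 − rank ∂_1 = 5 − 4 = 1, and the invariant factors of ∂_1 are all 1, so H_0 ≅ Z.
  H_1: rank ker ∂_1 − rank ∂_2 = (10 − 4) − 5 = 1, and the invariant factors of ∂_2 are all 1, so H_1 ≅ Z.
  H_2: rank ker ∂_2 − rank ∂_3 = (5 − 5) − 0 = 0, and there is no ∂_3, so H_2 ≅ 0.

(K is a triangulation of the Möbius band.)

H_0 = Z,  H_1 = Z,  H_2 = 0.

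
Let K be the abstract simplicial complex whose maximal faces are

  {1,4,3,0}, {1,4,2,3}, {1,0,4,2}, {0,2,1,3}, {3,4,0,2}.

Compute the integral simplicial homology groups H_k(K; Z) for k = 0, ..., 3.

Take the total order 0 < 1 < 2 < 3 < 4 on the vertex set. Then K (dimension 3) consists of the simplices:

  0-simplices (5): [0], [1], [2], [3], [4]
  1-simplices (10): [0,1], [0,2], [0,3], [0,4], [1,2], [1,3], [1,4], [2,3], [2,4], [3,4]
  2-simplices (10): [0,1,2], [0,1,3], [0,1,4], [0,2,3], [0,2,4], [0,3,4], [1,2,3], [1,2,4], [1,3,4], [2,3,4]
  3-simplices (5): [0,1,2,3], [0,1,2,4], [0,1,3,4], [0,2,3,4], [1,2,3,4]

giving chain groups C_0 ≅ Z^5, C_1 ≅ Z^10, C_2 ≅ Z^10, C_3 ≅ Z^5.

∂_1: C_1 → C_0 sends each edge [p,q] (with p < q) to q − p. For instance
  ∂[2,4] = [4] − [2].
The 5×10 boundary matrix has rank 4 and Smith normal form diag(1,1,1,1).

The boundary map ∂_2: C_2 → C_1 sends each 2-simplex [p,q,r] to [q,r] − [p,r] + [p,q]. For instance
  ∂[1,2,3] = [2,3] − [1,3] + [1,2],
  ∂[0,3,4] = [3,4] − [0,4] + [0,3].
The resulting 10×10 matrix has rank 6, and its Smith normal form has invariant factors (1,1,1,1,1,1).

∂_3: C_3 → C_2 sends each 3-simplex σ to the alternating sum Σ_i (−1)^i (σ with its i-th vertex removed). For instance
  ∂[0,1,2,3] = [1,2,3] − [0,2,3] + [0,1,3] − [0,1,2],
  ∂[0,1,2,4] = [1,2,4] − [0,2,4] + [0,1,4] − [0,1,2].
As a 10×5 matrix over Z this has rank 4, with invariant factors (1,1,1,1).

Now H_k = ker ∂_k / im ∂_{k+1}, so:

  H_0: rank C_0 − rank ∂_1 = 5 − 4 = 1, and the invariant factors of ∂_1 are all 1, so H_0 ≅ Z.
  H_1: rank ker ∂_1 − rank ∂_2 = (10 − 4) − 6 = 0, and the invariant factors of ∂_2 are all 1, so H_1 ≅ 0.
  H_2: rank ker ∂_2 − rank ∂_3 = (10 − 6) − 4 = 0, and the invariant factors of ∂_3 are all 1, so H_2 ≅ 0.
  H_3: rank ker ∂_3 − rank ∂_4 = (5 − 4) − 0 = 1, and there is no ∂_4, so H_3 ≅ Z.

As a check, the Euler characteristic is 5 − 10 + 10 − 5 = 0, which agrees with 1 − 0 + 0 − 1 = 0.
(K is a triangulation of the 3-sphere S^3.)

H_0 ≅ Z,  H_1 = 0,  H_2 = 0,  H_3 ≅ Z.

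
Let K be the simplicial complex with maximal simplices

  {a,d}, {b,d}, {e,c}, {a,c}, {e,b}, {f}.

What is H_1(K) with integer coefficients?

H_1 = Z.

Order the vertices as a < b < c < d < e < f. Listing each simplex with vertices in this order, K has dimension 1 with simplices:

  0-simplices (6): a, b, c, d, e, f
  1-simplices (5): ac, ad, bd, be, ce

giving chain groups C_0 ≅ Z^6, C_1 ≅ Z^5.

∂_1: C_1 → C_0 is given by ∂[p,q] = [q] − [p].
The resulting 6×5 matrix has rank 4, and its Smith normal form has invariant factors (1,1,1,1).

From H_k ≅ ker(∂_k) / im(∂_{k+1}) we obtain:

  H_1: rank ker ∂_1 − rank ∂_2 = (5 − 4) − 0 = 1, and there is no ∂_2, so H_1 ≅ Z.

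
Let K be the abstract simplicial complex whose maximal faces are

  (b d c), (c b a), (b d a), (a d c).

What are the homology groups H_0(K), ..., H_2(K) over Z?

K has 4 vertices, 6 edges, 4 triangles.
rank ∂_0 = 0, rank ∂_1 = 3 ⇒ b_0 = 4 − 0 − 3 = 1; all invariant factors of ∂_1 are 1 so no torsion. So H_0 = Z.
rank ∂_1 = 3, rank ∂_2 = 3 ⇒ b_1 = 6 − 3 − 3 = 0; all invariant factors of ∂_2 are 1 so no torsion. So H_1 = 0.
rank ∂_2 = 3, rank ∂_3 = 0 ⇒ b_2 = 4 − 3 − 0 = 1. So H_2 = Z.

H_0 = Z,  H_1 = 0,  H_2 = Z.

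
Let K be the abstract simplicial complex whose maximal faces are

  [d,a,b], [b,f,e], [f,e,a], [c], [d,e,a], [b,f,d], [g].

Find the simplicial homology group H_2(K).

Fix the vertex order a < b < c < d < e < f < g and write every simplex with vertices in increasing order. Then dim K = 2 and the simplices of K are:

  0-simplices (7): a, b, c, d, e, f, g
  1-simplices (10): ab, ad, ae, af, bd, be, bf, de, df, ef
  2-simplices (5): abd, ade, aef, bdf, bef

giving chain groups C_0 ≅ Z^7, C_1 ≅ Z^10, C_2 ≅ Z^5.

The boundary map ∂_1: C_1 → C_0 sends each edge [p,q] (with p < q) to q − p.
This gives a 7×10 integer matrix of rank 4; reducing to Smith normal form yields diagonal entries (1,1,1,1).

The boundary map ∂_2: C_2 → C_1 maps a triangle to the signed sum of its edges. For instance
  ∂bdf = df − bf + bd,
  ∂abd = bd − ad + ab.
This gives a 10×5 integer matrix of rank 5; reducing to Smith normal form yields diagonal entries (1,1,1,1,1).

Now H_k = ker ∂_k / im ∂_{k+1}, so:

  H_2: rank ker ∂_2 − rank ∂_3 = (5 − 5) − 0 = 0, and there is no ∂_3, so H_2 ≅ 0.

H_2 ≅ 0.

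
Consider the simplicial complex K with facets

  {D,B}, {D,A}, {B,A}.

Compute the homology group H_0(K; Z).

H_0 ≅ Z.

Order the vertices as A < B < D. Listing each simplex with vertices in this order, K has dimension 1 with simplices:

  0-simplices (3): A, B, D
  1-simplices (3): AB, AD, BD

so the chain groups are C_0 ≅ Z^3, C_1 ≅ Z^3.

∂_1: C_1 → C_0 is given by ∂[p,q] = [q] − [p]. For instance
  ∂AD = D − A.
The resulting 3×3 matrix has rank 2, and its Smith normal form has invariant factors (1,1).

Reading off H_k = ker ∂_k / im ∂_{k+1}:

  H_0: rank C_0 − rank ∂_1 = 3 − 2 = 1, and the invariant factors of ∂_1 are all 1, so H_0 = Z.

(K is a triangulation of the circle S^1.)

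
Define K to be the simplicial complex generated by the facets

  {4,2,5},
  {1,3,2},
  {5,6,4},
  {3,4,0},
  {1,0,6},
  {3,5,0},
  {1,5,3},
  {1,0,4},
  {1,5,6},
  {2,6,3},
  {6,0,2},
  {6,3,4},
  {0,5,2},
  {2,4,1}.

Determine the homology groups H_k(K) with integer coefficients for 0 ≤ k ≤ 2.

H_0 ≅ Z,  H_1 ≅ Z^2,  H_2 ≅ Z.

Fix the vertex order 0 < 1 < 2 < 3 < 4 < 5 < 6 and write every simplex with vertices in increasing order. Then dim K = 2 and the simplices of K are:

  0-simplices (7): [0], [1], [2], [3], [4], [5], [6]
  1-simplices (21): [0,1], [0,2], [0,3], [0,4], [0,5], [0,6], [1,2], [1,3], [1,4], [1,5], [1,6], [2,3], [2,4], [2,5], [2,6], [3,4], [3,5], [3,6], [4,5], [4,6], [5,6]
  2-simplices (14): [0,1,4], [0,1,6], [0,2,5], [0,2,6], [0,3,4], [0,3,5], [1,2,3], [1,2,4], [1,3,5], [1,5,6], [2,3,6], [2,4,5], [3,4,6], [4,5,6]

giving chain groups C_0 ≅ Z^7, C_1 ≅ Z^21, C_2 ≅ Z^14.

The boundary map ∂_1: C_1 → C_0 is given by ∂[p,q] = [q] − [p]. For instance
  ∂[2,3] = [3] − [2].
The resulting 7×21 matrix has rank 6, and its Smith normal form has invariant factors (1,1,1,1,1,1).

Boundary ∂_2: C_2 → C_1 sends each 2-simplex [p,q,r] to [q,r] − [p,r] + [p,q]. For instance
  ∂[0,2,6] = [2,6] − [0,6] + [0,2],
  ∂[1,5,6] = [5,6] − [1,6] + [1,5].
As a 21×14 matrix over Z this has rank 13, with invariant factors (1,1,1,1,1,1,1,1,1,1,1,1,1).

Now H_k = ker ∂_k / im ∂_{k+1}, so:

  H_0: rank C_0 − rank ∂_1 = 7 − 6 = 1, and the invariant factors of ∂_1 are all 1, so H_0 = Z.
  H_1: rank ker ∂_1 − rank ∂_2 = (21 − 6) − 13 = 2, and the invariant factors of ∂_2 are all 1, so H_1 = Z^2.
  H_2: rank ker ∂_2 − rank ∂_3 = (14 − 13) − 0 = 1, and there is no ∂_3, so H_2 = Z.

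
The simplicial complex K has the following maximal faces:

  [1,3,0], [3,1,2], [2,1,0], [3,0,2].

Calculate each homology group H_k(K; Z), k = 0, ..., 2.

H_0 ≅ Z,  H_1 = 0,  H_2 ≅ Z.

K has 4 vertices, 6 edges, 4 triangles.
rank ∂_0 = 0, rank ∂_1 = 3 ⇒ b_0 = 4 − 0 − 3 = 1; all invariant factors of ∂_1 are 1 so no torsion. So H_0 = Z.
rank ∂_1 = 3, rank ∂_2 = 3 ⇒ b_1 = 6 − 3 − 3 = 0; all invariant factors of ∂_2 are 1 so no torsion. So H_1 = 0.
rank ∂_2 = 3, rank ∂_3 = 0 ⇒ b_2 = 4 − 3 − 0 = 1. So H_2 = Z.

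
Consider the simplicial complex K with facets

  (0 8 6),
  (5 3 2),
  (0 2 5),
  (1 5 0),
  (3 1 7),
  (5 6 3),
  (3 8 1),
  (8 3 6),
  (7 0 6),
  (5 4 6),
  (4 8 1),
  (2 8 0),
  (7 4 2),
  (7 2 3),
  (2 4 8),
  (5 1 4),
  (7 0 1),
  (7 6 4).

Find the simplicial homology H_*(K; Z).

H_0 ≅ Z,  H_1 ≅ Z^2,  H_2 ≅ Z.

K has 9 vertices, 27 edges, 18 triangles.
rank ∂_0 = 0, rank ∂_1 = 8 ⇒ b_0 = 9 − 0 − 8 = 1; all invariant factors of ∂_1 are 1 so no torsion. So H_0 = Z.
rank ∂_1 = 8, rank ∂_2 = 17 ⇒ b_1 = 27 − 8 − 17 = 2; all invariant factors of ∂_2 are 1 so no torsion. So H_1 = Z^2.
rank ∂_2 = 17, rank ∂_3 = 0 ⇒ b_2 = 18 − 17 − 0 = 1. So H_2 = Z.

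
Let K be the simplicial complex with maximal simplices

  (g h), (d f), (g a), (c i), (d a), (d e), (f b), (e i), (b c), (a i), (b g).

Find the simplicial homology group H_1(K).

H_1 = Z^3.

K has 9 vertices, 11 edges.
rank ∂_1 = 8, rank ∂_2 = 0 ⇒ b_1 = 11 − 8 − 0 = 3. So H_1 ≅ Z^3.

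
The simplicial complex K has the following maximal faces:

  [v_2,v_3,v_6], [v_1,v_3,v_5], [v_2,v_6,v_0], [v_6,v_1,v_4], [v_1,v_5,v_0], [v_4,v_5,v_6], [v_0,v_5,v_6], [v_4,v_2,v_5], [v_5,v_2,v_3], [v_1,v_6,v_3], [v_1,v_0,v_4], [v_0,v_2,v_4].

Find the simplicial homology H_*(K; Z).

H_0 = Z,  H_1 = Z/2,  H_2 = 0.

Fix the vertex order v_0 < v_1 < v_2 < v_3 < v_4 < v_5 < v_6 and write every simplex with vertices in increasing order. Then dim K = 2 and the simplices of K are:

  0-simplices (7): [v_0], [v_1], [v_2], [v_3], [v_4], [v_5], [v_6]
  1-simplices (18): (18 of them)
  2-simplices (12): (12 of them)

giving chain groups C_0 ≅ Z^7, C_1 ≅ Z^18, C_2 ≅ Z^12.

Boundary ∂_1: C_1 → C_0 maps an edge to its endpoints' difference, ∂[p,q] = q − p.
The 7×18 boundary matrix has rank 6 and Smith normal form diag(1,1,1,1,1,1).

∂_2: C_2 → C_1 sends each 2-simplex [p,q,r] to [q,r] − [p,r] + [p,q]. For instance
  ∂[v_0,v_5,v_6] = [v_5,v_6] − [v_0,v_6] + [v_0,v_5],
  ∂[v_1,v_4,v_6] = [v_4,v_6] − [v_1,v_6] + [v_1,v_4].
This gives a 18×12 integer matrix of rank 12; reducing to Smith normal form yields diagonal entries (1,1,1,1,1,1,1,1,1,1,1,2).

From H_k ≅ ker(∂_k) / im(∂_{k+1}) we obtain:

  H_0: rank C_0 − rank ∂_1 = 7 − 6 = 1, and the invariant factors of ∂_1 are all 1, so H_0 ≅ Z.
  H_1: rank ker ∂_1 − rank ∂_2 = (18 − 6) − 12 = 0, and ∂_2 has invariant factor 2 > 1, so H_1 ≅ Z/2.
  H_2: rank ker ∂_2 − rank ∂_3 = (12 − 12) − 0 = 0, and there is no ∂_3, so H_2 ≅ 0.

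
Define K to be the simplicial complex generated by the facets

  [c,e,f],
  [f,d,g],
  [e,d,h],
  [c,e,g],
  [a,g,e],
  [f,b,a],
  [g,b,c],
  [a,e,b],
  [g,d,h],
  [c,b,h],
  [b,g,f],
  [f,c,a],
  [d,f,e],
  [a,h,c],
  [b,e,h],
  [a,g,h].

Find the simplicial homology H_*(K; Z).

H_0 ≅ Z,  H_1 ≅ Z^2,  H_2 ≅ Z.

Order the vertices as a < b < c < d < e < f < g < h. Listing each simplex with vertices in this order, K has dimension 2 with simplices:

  0-simplices (8): a, b, c, d, e, f, g, h
  1-simplices (24): ab, ac, ae, af, ag, ah, bc, be, bf, bg, bh, ce, cf, cg, ch, de, df, dg, dh, ef, eg, eh, fg, gh
  2-simplices (16): abe, abf, acf, ach, aeg, agh, bcg, bch, beh, bfg, cef, ceg, def, deh, dfg, dgh

giving chain groups C_0 ≅ Z^8, C_1 ≅ Z^24, C_2 ≅ Z^16.

The boundary map ∂_1: C_1 → C_0 is given by ∂[p,q] = [q] − [p]. For instance
  ∂bh = h − b.
As a 8×24 matrix over Z this has rank 7, with invariant factors (1,1,1,1,1,1,1).

Boundary ∂_2: C_2 → C_1 sends each 2-simplex [p,q,r] to [q,r] − [p,r] + [p,q]. For instance
  ∂aeg = eg − ag + ae,
  ∂bfg = fg − bg + bf.
The 24×16 boundary matrix has rank 15 and Smith normal form diag(1,1,1,1,1,1,1,1,1,1,1,1,1,1,1).

Now H_k = ker ∂_k / im ∂_{k+1}, so:

  H_0: rank C_0 − rank ∂_1 = 8 − 7 = 1, and the invariant factors of ∂_1 are all 1, so H_0 = Z.
  H_1: rank ker ∂_1 − rank ∂_2 = (24 − 7) − 15 = 2, and the invariant factors of ∂_2 are all 1, so H_1 = Z^2.
  H_2: rank ker ∂_2 − rank ∂_3 = (16 − 15) − 0 = 1, and there is no ∂_3, so H_2 = Z.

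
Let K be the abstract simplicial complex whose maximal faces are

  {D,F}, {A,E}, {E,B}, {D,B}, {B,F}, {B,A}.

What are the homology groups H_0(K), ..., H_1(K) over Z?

H_0 = Z,  H_1 = Z^2.

Fix the vertex order A < B < D < E < F and write every simplex with vertices in increasing order. Then dim K = 1 and the simplices of K are:

  0-simplices (5): A, B, D, E, F
  1-simplices (6): AB, AE, BD, BE, BF, DF

Hence C_0 ≅ Z^5, C_1 ≅ Z^6.

The boundary map ∂_1: C_1 → C_0 is given by ∂[p,q] = [q] − [p]. For instance
  ∂BD = D − B.
As a 5×6 matrix over Z this has rank 4, with invariant factors (1,1,1,1).

Computing H_k = (kernel of ∂_k) / (image of ∂_{k+1}):

  H_0: rank C_0 − rank ∂_1 = 5 − 4 = 1, and the invariant factors of ∂_1 are all 1, so H_0 ≅ Z.
  H_1: rank ker ∂_1 − rank ∂_2 = (6 − 4) − 0 = 2, and there is no ∂_2, so H_1 ≅ Z^2.

As a check, the Euler characteristic is 5 − 6 = -1, which agrees with 1 − 2 = -1.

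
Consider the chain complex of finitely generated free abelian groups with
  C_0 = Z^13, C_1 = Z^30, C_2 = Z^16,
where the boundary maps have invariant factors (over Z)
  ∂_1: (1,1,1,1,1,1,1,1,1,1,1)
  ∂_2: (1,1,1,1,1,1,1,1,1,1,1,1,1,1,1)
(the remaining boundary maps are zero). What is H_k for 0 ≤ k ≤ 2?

H_0 ≅ Z^2,  H_1 ≅ Z^4,  H_2 ≅ Z.

H_0: b_0 = 13 − 0 − 11 = 2; torsion from ∂_1 factors > 1: none. So H_0 ≅ Z^2.
H_1: b_1 = 30 − 11 − 15 = 4; torsion from ∂_2 factors > 1: none. So H_1 ≅ Z^4.
H_2: b_2 = 16 − 15 − 0 = 1; torsion from ∂_3 factors > 1: none. So H_2 ≅ Z.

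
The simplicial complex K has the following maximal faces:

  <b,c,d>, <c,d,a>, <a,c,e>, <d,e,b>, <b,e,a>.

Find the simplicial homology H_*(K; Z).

H_0 = Z,  H_1 = Z,  H_2 = 0.

We work with the vertex ordering a < b < c < d < e. The simplices of K, each written with vertices in increasing order, are:

  0-simplices (5): a, b, c, d, e
  1-simplices (10): ab, ac, ad, ae, bc, bd, be, cd, ce, de
  2-simplices (5): abe, acd, ace, bcd, bde

so the chain groups are C_0 ≅ Z^5, C_1 ≅ Z^10, C_2 ≅ Z^5.

The boundary map ∂_1: C_1 → C_0 sends each edge [p,q] (with p < q) to q − p.
As a 5×10 matrix over Z this has rank 4, with invariant factors (1,1,1,1).

∂_2: C_2 → C_1 maps a triangle to the signed sum of its edges. For instance
  ∂abe = be − ae + ab,
  ∂bcd = cd − bd + bc.
This gives a 10×5 integer matrix of rank 5; reducing to Smith normal form yields diagonal entries (1,1,1,1,1).

Now H_k = ker ∂_k / im ∂_{k+1}, so:

  H_0: rank C_0 − rank ∂_1 = 5 − 4 = 1, and the invariant factors of ∂_1 are all 1, so H_0 = Z.
  H_1: rank ker ∂_1 − rank ∂_2 = (10 − 4) − 5 = 1, and the invariant factors of ∂_2 are all 1, so H_1 = Z.
  H_2: rank ker ∂_2 − rank ∂_3 = (5 − 5) − 0 = 0, and there is no ∂_3, so H_2 = 0.

(K is a triangulation of the Möbius band.)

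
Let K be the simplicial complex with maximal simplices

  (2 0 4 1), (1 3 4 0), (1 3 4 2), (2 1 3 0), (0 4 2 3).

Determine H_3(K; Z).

H_3 = Z.

Take the total order 0 < 1 < 2 < 3 < 4 on the vertex set. Then K (dimension 3) consists of the simplices:

  0-simplices (5): [0], [1], [2], [3], [4]
  1-simplices (10): [0,1], [0,2], [0,3], [0,4], [1,2], [1,3], [1,4], [2,3], [2,4], [3,4]
  2-simplices (10): [0,1,2], [0,1,3], [0,1,4], [0,2,3], [0,2,4], [0,3,4], [1,2,3], [1,2,4], [1,3,4], [2,3,4]
  3-simplices (5): [0,1,2,3], [0,1,2,4], [0,1,3,4], [0,2,3,4], [1,2,3,4]

so the chain groups are C_0 ≅ Z^5, C_1 ≅ Z^10, C_2 ≅ Z^10, C_3 ≅ Z^5.

The boundary map ∂_1: C_1 → C_0 is given by ∂[p,q] = [q] − [p].
The resulting 5×10 matrix has rank 4, and its Smith normal form has invariant factors (1,1,1,1).

Boundary ∂_2: C_2 → C_1 sends each 2-simplex [p,q,r] to [q,r] − [p,r] + [p,q]. For instance
  ∂[0,1,3] = [1,3] − [0,3] + [0,1],
  ∂[2,3,4] = [3,4] − [2,4] + [2,3].
As a 10×10 matrix over Z this has rank 6, with invariant factors (1,1,1,1,1,1).

Boundary ∂_3: C_3 → C_2 sends each 3-simplex σ to the alternating sum Σ_i (−1)^i (σ with its i-th vertex removed). For instance
  ∂[0,2,3,4] = [2,3,4] − [0,3,4] + [0,2,4] − [0,2,3],
  ∂[0,1,2,3] = [1,2,3] − [0,2,3] + [0,1,3] − [0,1,2].
The resulting 10×5 matrix has rank 4, and its Smith normal form has invariant factors (1,1,1,1).

From H_k ≅ ker(∂_k) / im(∂_{k+1}) we obtain:

  H_3: rank ker ∂_3 − rank ∂_4 = (5 − 4) − 0 = 1, and there is no ∂_4, so H_3 ≅ Z.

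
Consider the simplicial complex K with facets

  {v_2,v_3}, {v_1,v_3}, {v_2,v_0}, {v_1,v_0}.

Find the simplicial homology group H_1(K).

H_1 = Z.

Order the vertices as v_0 < v_1 < v_2 < v_3. Listing each simplex with vertices in this order, K has dimension 1 with simplices:

  0-simplices (4): [v_0], [v_1], [v_2], [v_3]
  1-simplices (4): [v_0,v_1], [v_0,v_2], [v_1,v_3], [v_2,v_3]

so the chain groups are C_0 ≅ Z^4, C_1 ≅ Z^4.

Boundary ∂_1: C_1 → C_0 sends each edge [p,q] (with p < q) to q − p. For instance
  ∂[v_1,v_3] = [v_3] − [v_1].
The 4×4 boundary matrix has rank 3 and Smith normal form diag(1,1,1).

Reading off H_k = ker ∂_k / im ∂_{k+1}:

  H_1: rank ker ∂_1 − rank ∂_2 = (4 − 3) − 0 = 1, and there is no ∂_2, so H_1 ≅ Z.

(K is a triangulation of the circle S^1.)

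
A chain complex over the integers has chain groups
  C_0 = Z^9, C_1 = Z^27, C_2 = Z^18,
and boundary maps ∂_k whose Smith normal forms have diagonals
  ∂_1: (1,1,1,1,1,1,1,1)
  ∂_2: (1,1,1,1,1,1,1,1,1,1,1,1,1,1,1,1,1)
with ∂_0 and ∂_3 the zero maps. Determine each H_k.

H_0 ≅ Z,  H_1 ≅ Z^2,  H_2 ≅ Z.

H_0: b_0 = 9 − 0 − 8 = 1; torsion from ∂_1 factors > 1: none. So H_0 ≅ Z.
H_1: b_1 = 27 − 8 − 17 = 2; torsion from ∂_2 factors > 1: none. So H_1 ≅ Z^2.
H_2: b_2 = 18 − 17 − 0 = 1; torsion from ∂_3 factors > 1: none. So H_2 ≅ Z.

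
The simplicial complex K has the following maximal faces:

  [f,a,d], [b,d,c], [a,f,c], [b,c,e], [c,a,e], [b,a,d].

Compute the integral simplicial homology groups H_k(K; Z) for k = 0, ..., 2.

H_0 = Z,  H_1 = Z,  H_2 = 0.

Take the total order a < b < c < d < e < f on the vertex set. Then K (dimension 2) consists of the simplices:

  0-simplices (6): a, b, c, d, e, f
  1-simplices (12): ab, ac, ad, ae, af, bc, bd, be, cd, ce, cf, df
  2-simplices (6): abd, ace, acf, adf, bcd, bce

Hence C_0 ≅ Z^6, C_1 ≅ Z^12, C_2 ≅ Z^6.

Boundary ∂_1: C_1 → C_0 sends each edge [p,q] (with p < q) to q − p. For instance
  ∂df = f − d.
The resulting 6×12 matrix has rank 5, and its Smith normal form has invariant factors (1,1,1,1,1).

Boundary ∂_2: C_2 → C_1 maps a triangle to the signed sum of its edges. For instance
  ∂abd = bd − ad + ab,
  ∂ace = ce − ae + ac.
This gives a 12×6 integer matrix of rank 6; reducing to Smith normal form yields diagonal entries (1,1,1,1,1,1).

Computing H_k = (kernel of ∂_k) / (image of ∂_{k+1}):

  H_0: rank C_0 − rank ∂_1 = 6 − 5 = 1, and the invariant factors of ∂_1 are all 1, so H_0 ≅ Z.
  H_1: rank ker ∂_1 − rank ∂_2 = (12 − 5) − 6 = 1, and the invariant factors of ∂_2 are all 1, so H_1 ≅ Z.
  H_2: rank ker ∂_2 − rank ∂_3 = (6 − 6) − 0 = 0, and there is no ∂_3, so H_2 ≅ 0.

As a check, the Euler characteristic is 6 − 12 + 6 = 0, which agrees with 1 − 1 + 0 = 0.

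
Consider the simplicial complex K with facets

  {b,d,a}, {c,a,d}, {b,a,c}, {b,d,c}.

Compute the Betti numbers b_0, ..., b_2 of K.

b_0 = 1, b_1 = 0, b_2 = 1.

Fix the vertex order a < b < c < d and write every simplex with vertices in increasing order. Then dim K = 2 and the simplices of K are:

  0-simplices (4): a, b, c, d
  1-simplices (6): ab, ac, ad, bc, bd, cd
  2-simplices (4): abc, abd, acd, bcd

giving chain groups C_0 ≅ Z^4, C_1 ≅ Z^6, C_2 ≅ Z^4.

∂_1: C_1 → C_0 is given by ∂[p,q] = [q] − [p]. For instance
  ∂ad = d − a.
As a 4×6 matrix over Z this has rank 3, with invariant factors (1,1,1).

The boundary map ∂_2: C_2 → C_1 maps a triangle to the signed sum of its edges. For instance
  ∂acd = cd − ad + ac,
  ∂bcd = cd − bd + bc.
The resulting 6×4 matrix has rank 3, and its Smith normal form has invariant factors (1,1,1).

Now H_k = ker ∂_k / im ∂_{k+1}, so:

  H_0: rank C_0 − rank ∂_1 = 4 − 3 = 1, and the invariant factors of ∂_1 are all 1, so H_0 ≅ Z.
  H_1: rank ker ∂_1 − rank ∂_2 = (6 − 3) − 3 = 0, and the invariant factors of ∂_2 are all 1, so H_1 ≅ 0.
  H_2: rank ker ∂_2 − rank ∂_3 = (4 − 3) − 0 = 1, and there is no ∂_3, so H_2 ≅ Z.

As a check, the Euler characteristic is 4 − 6 + 4 = 2, which agrees with 1 − 0 + 1 = 2.
(K is a triangulation of the 2-sphere S^2.)

Hence the Betti numbers are b_0 = 1, b_1 = 0, b_2 = 1.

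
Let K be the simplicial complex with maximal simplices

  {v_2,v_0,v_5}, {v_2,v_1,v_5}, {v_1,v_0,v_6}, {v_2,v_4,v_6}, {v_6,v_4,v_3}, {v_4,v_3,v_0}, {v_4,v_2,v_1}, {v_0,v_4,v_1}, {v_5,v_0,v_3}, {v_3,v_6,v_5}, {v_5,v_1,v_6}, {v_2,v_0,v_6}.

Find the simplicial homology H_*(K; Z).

Fix the vertex order v_0 < v_1 < v_2 < v_3 < v_4 < v_5 < v_6 and write every simplex with vertices in increasing order. Then dim K = 2 and the simplices of K are:

  0-simplices (7): [v_0], [v_1], [v_2], [v_3], [v_4], [v_5], [v_6]
  1-simplices (18): (18 of them)
  2-simplices (12): (12 of them)

so the chain groups are C_0 ≅ Z^7, C_1 ≅ Z^18, C_2 ≅ Z^12.

The boundary map ∂_1: C_1 → C_0 sends each edge [p,q] (with p < q) to q − p.
The 7×18 boundary matrix has rank 6 and Smith normal form diag(1,1,1,1,1,1).

The boundary map ∂_2: C_2 → C_1 sends each 2-simplex [p,q,r] to [q,r] − [p,r] + [p,q]. For instance
  ∂[v_1,v_2,v_4] = [v_2,v_4] − [v_1,v_4] + [v_1,v_2],
  ∂[v_0,v_1,v_6] = [v_1,v_6] − [v_0,v_6] + [v_0,v_1].
This gives a 18×12 integer matrix of rank 12; reducing to Smith normal form yields diagonal entries (1,1,1,1,1,1,1,1,1,1,1,2).

Now H_k = ker ∂_k / im ∂_{k+1}, so:

  H_0: rank C_0 − rank ∂_1 = 7 − 6 = 1, and the invariant factors of ∂_1 are all 1, so H_0 = Z.
  H_1: rank ker ∂_1 − rank ∂_2 = (18 − 6) − 12 = 0, and ∂_2 has invariant factor 2 > 1, so H_1 = Z/2.
  H_2: rank ker ∂_2 − rank ∂_3 = (12 − 12) − 0 = 0, and there is no ∂_3, so H_2 = 0.

(K is a triangulation of the real projective plane RP^2.)

H_0 ≅ Z,  H_1 ≅ Z/2,  H_2 = 0.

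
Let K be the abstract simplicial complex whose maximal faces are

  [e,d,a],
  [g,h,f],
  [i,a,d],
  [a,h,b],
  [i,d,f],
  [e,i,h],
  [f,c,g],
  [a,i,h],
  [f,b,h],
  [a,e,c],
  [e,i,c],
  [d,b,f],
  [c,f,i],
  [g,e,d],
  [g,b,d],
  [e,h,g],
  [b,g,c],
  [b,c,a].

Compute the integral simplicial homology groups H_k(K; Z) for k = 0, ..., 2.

H_0 = Z,  H_1 = Z ⊕ Z/2Z,  H_2 = 0.

Order the vertices as a < b < c < d < e < f < g < h < i. Listing each simplex with vertices in this order, K has dimension 2 with simplices:

  0-simplices (9): a, b, c, d, e, f, g, h, i
  1-simplices (27): ab, ac, ad, ae, ah, ai, bc, bd, bf, bg, bh, ce, cf, cg, ci, de, df, dg, di, eg, eh, ei, fg, fh, fi, gh, hi
  2-simplices (18): abc, abh, ace, ade, adi, ahi, bcg, bdf, bdg, bfh, cei, cfg, cfi, deg, dfi, egh, ehi, fgh

so the chain groups are C_0 ≅ Z^9, C_1 ≅ Z^27, C_2 ≅ Z^18.

Boundary ∂_1: C_1 → C_0 sends each edge [p,q] (with p < q) to q − p.
As a 9×27 matrix over Z this has rank 8, with invariant factors (1,1,1,1,1,1,1,1).

∂_2: C_2 → C_1 sends each 2-simplex [p,q,r] to [q,r] − [p,r] + [p,q]. For instance
  ∂abc = bc − ac + ab,
  ∂bdf = df − bf + bd.
The 27×18 boundary matrix has rank 18 and Smith normal form diag(1,1,1,1,1,1,1,1,1,1,1,1,1,1,1,1,1,2).

Now H_k = ker ∂_k / im ∂_{k+1}, so:

  H_0: rank C_0 − rank ∂_1 = 9 − 8 = 1, and the invariant factors of ∂_1 are all 1, so H_0 = Z.
  H_1: rank ker ∂_1 − rank ∂_2 = (27 − 8) − 18 = 1, and ∂_2 has invariant factor 2 > 1, so H_1 = Z ⊕ Z/2Z.
  H_2: rank ker ∂_2 − rank ∂_3 = (18 − 18) − 0 = 0, and there is no ∂_3, so H_2 = 0.

As a check, the Euler characteristic is 9 − 27 + 18 = 0, which agrees with 1 − 1 + 0 = 0.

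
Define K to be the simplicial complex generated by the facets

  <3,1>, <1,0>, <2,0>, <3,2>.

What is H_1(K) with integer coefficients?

Order the vertices as 0 < 1 < 2 < 3. Listing each simplex with vertices in this order, K has dimension 1 with simplices:

  0-simplices (4): [0], [1], [2], [3]
  1-simplices (4): [0,1], [0,2], [1,3], [2,3]

so the chain groups are C_0 ≅ Z^4, C_1 ≅ Z^4.

The boundary map ∂_1: C_1 → C_0 maps an edge to its endpoints' difference, ∂[p,q] = q − p. For instance
  ∂[0,2] = [2] − [0].
The resulting 4×4 matrix has rank 3, and its Smith normal form has invariant factors (1,1,1).

From H_k ≅ ker(∂_k) / im(∂_{k+1}) we obtain:

  H_1: rank ker ∂_1 − rank ∂_2 = (4 − 3) − 0 = 1, and there is no ∂_2, so H_1 ≅ Z.

H_1 = Z.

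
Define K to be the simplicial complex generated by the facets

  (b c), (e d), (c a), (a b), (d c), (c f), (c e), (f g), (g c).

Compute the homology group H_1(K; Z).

Fix the vertex order a < b < c < d < e < f < g and write every simplex with vertices in increasing order. Then dim K = 1 and the simplices of K are:

  0-simplices (7): a, b, c, d, e, f, g
  1-simplices (9): ab, ac, bc, cd, ce, cf, cg, de, fg

giving chain groups C_0 ≅ Z^7, C_1 ≅ Z^9.

The boundary map ∂_1: C_1 → C_0 is given by ∂[p,q] = [q] − [p].
As a 7×9 matrix over Z this has rank 6, with invariant factors (1,1,1,1,1,1).

Reading off H_k = ker ∂_k / im ∂_{k+1}:

  H_1: rank ker ∂_1 − rank ∂_2 = (9 − 6) − 0 = 3, and there is no ∂_2, so H_1 = Z^3.

H_1 ≅ Z^3.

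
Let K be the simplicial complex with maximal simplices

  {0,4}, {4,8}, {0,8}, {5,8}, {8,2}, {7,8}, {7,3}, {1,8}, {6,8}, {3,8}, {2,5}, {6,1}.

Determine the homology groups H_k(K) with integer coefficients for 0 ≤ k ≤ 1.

H_0 = Z,  H_1 = Z^4.

Order the vertices as 0 < 1 < 2 < 3 < 4 < 5 < 6 < 7 < 8. Listing each simplex with vertices in this order, K has dimension 1 with simplices:

  0-simplices (9): [0], [1], [2], [3], [4], [5], [6], [7], [8]
  1-simplices (12): [0,4], [0,8], [1,6], [1,8], [2,5], [2,8], [3,7], [3,8], [4,8], [5,8], [6,8], [7,8]

giving chain groups C_0 ≅ Z^9, C_1 ≅ Z^12.

The boundary map ∂_1: C_1 → C_0 is given by ∂[p,q] = [q] − [p]. For instance
  ∂[2,8] = [8] − [2].
The 9×12 boundary matrix has rank 8 and Smith normal form diag(1,1,1,1,1,1,1,1).

From H_k ≅ ker(∂_k) / im(∂_{k+1}) we obtain:

  H_0: rank C_0 − rank ∂_1 = 9 − 8 = 1, and the invariant factors of ∂_1 are all 1, so H_0 = Z.
  H_1: rank ker ∂_1 − rank ∂_2 = (12 − 8) − 0 = 4, and there is no ∂_2, so H_1 = Z^4.

(K is a triangulation of a wedge of 4 circles.)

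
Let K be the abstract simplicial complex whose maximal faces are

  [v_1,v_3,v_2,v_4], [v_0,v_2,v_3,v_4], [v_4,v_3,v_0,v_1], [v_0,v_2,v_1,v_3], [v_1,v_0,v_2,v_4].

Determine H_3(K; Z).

Fix the vertex order v_0 < v_1 < v_2 < v_3 < v_4 and write every simplex with vertices in increasing order. Then dim K = 3 and the simplices of K are:

  0-simplices (5): [v_0], [v_1], [v_2], [v_3], [v_4]
  1-simplices (10): [v_0,v_1], [v_0,v_2], [v_0,v_3], [v_0,v_4], [v_1,v_2], [v_1,v_3], [v_1,v_4], [v_2,v_3], [v_2,v_4], [v_3,v_4]
  2-simplices (10): [v_0,v_1,v_2], [v_0,v_1,v_3], [v_0,v_1,v_4], [v_0,v_2,v_3], [v_0,v_2,v_4], [v_0,v_3,v_4], [v_1,v_2,v_3], [v_1,v_2,v_4], [v_1,v_3,v_4], [v_2,v_3,v_4]
  3-simplices (5): [v_0,v_1,v_2,v_3], [v_0,v_1,v_2,v_4], [v_0,v_1,v_3,v_4], [v_0,v_2,v_3,v_4], [v_1,v_2,v_3,v_4]

so the chain groups are C_0 ≅ Z^5, C_1 ≅ Z^10, C_2 ≅ Z^10, C_3 ≅ Z^5.

The boundary map ∂_1: C_1 → C_0 sends each edge [p,q] (with p < q) to q − p. For instance
  ∂[v_0,v_3] = [v_3] − [v_0].
As a 5×10 matrix over Z this has rank 4, with invariant factors (1,1,1,1).

Boundary ∂_2: C_2 → C_1 sends each 2-simplex [p,q,r] to [q,r] − [p,r] + [p,q]. For instance
  ∂[v_1,v_3,v_4] = [v_3,v_4] − [v_1,v_4] + [v_1,v_3],
  ∂[v_0,v_1,v_2] = [v_1,v_2] − [v_0,v_2] + [v_0,v_1].
The 10×10 boundary matrix has rank 6 and Smith normal form diag(1,1,1,1,1,1).

Boundary ∂_3: C_3 → C_2 sends each 3-simplex σ to the alternating sum Σ_i (−1)^i (σ with its i-th vertex removed). For instance
  ∂[v_0,v_1,v_3,v_4] = [v_1,v_3,v_4] − [v_0,v_3,v_4] + [v_0,v_1,v_4] − [v_0,v_1,v_3],
  ∂[v_0,v_1,v_2,v_3] = [v_1,v_2,v_3] − [v_0,v_2,v_3] + [v_0,v_1,v_3] − [v_0,v_1,v_2].
This gives a 10×5 integer matrix of rank 4; reducing to Smith normal form yields diagonal entries (1,1,1,1).

Reading off H_k = ker ∂_k / im ∂_{k+1}:

  H_3: rank ker ∂_3 − rank ∂_4 = (5 − 4) − 0 = 1, and there is no ∂_4, so H_3 = Z.

(K is a triangulation of the 3-sphere S^3.)

H_3 = Z.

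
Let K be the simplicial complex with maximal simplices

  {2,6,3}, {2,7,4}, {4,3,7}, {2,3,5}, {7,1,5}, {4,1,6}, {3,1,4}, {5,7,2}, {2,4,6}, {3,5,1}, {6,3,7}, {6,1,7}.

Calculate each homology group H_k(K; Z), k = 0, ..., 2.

Take the total order 1 < 2 < 3 < 4 < 5 < 6 < 7 on the vertex set. Then K (dimension 2) consists of the simplices:

  0-simplices (7): [1], [2], [3], [4], [5], [6], [7]
  1-simplices (18): [1,3], [1,4], [1,5], [1,6], [1,7], [2,3], [2,4], [2,5], [2,6], [2,7], [3,4], [3,5], [3,6], [3,7], [4,6], [4,7], [5,7], [6,7]
  2-simplices (12): [1,3,4], [1,3,5], [1,4,6], [1,5,7], [1,6,7], [2,3,5], [2,3,6], [2,4,6], [2,4,7], [2,5,7], [3,4,7], [3,6,7]

so the chain groups are C_0 ≅ Z^7, C_1 ≅ Z^18, C_2 ≅ Z^12.

The boundary map ∂_1: C_1 → C_0 maps an edge to its endpoints' difference, ∂[p,q] = q − p.
As a 7×18 matrix over Z this has rank 6, with invariant factors (1,1,1,1,1,1).

Boundary ∂_2: C_2 → C_1 acts by ∂[p,q,r] = [q,r] − [p,r] + [p,q]. For instance
  ∂[2,3,5] = [3,5] − [2,5] + [2,3],
  ∂[3,4,7] = [4,7] − [3,7] + [3,4].
The 18×12 boundary matrix has rank 12 and Smith normal form diag(1,1,1,1,1,1,1,1,1,1,1,2).

Reading off H_k = ker ∂_k / im ∂_{k+1}:

  H_0: rank C_0 − rank ∂_1 = 7 − 6 = 1, and the invariant factors of ∂_1 are all 1, so H_0 = Z.
  H_1: rank ker ∂_1 − rank ∂_2 = (18 − 6) − 12 = 0, and ∂_2 has invariant factor 2 > 1, so H_1 = Z/2.
  H_2: rank ker ∂_2 − rank ∂_3 = (12 − 12) − 0 = 0, and there is no ∂_3, so H_2 = 0.

H_0 ≅ Z,  H_1 ≅ Z/2,  H_2 = 0.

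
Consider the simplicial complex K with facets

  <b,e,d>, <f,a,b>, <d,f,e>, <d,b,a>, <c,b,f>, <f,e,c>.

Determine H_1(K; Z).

Fix the vertex order a < b < c < d < e < f and write every simplex with vertices in increasing order. Then dim K = 2 and the simplices of K are:

  0-simplices (6): a, b, c, d, e, f
  1-simplices (12): ab, ad, af, bc, bd, be, bf, ce, cf, de, df, ef
  2-simplices (6): abd, abf, bcf, bde, cef, def

giving chain groups C_0 ≅ Z^6, C_1 ≅ Z^12, C_2 ≅ Z^6.

The boundary map ∂_1: C_1 → C_0 sends each edge [p,q] (with p < q) to q − p.
This gives a 6×12 integer matrix of rank 5; reducing to Smith normal form yields diagonal entries (1,1,1,1,1).

Boundary ∂_2: C_2 → C_1 maps a triangle to the signed sum of its edges. For instance
  ∂abf = bf − af + ab,
  ∂cef = ef − cf + ce.
The 12×6 boundary matrix has rank 6 and Smith normal form diag(1,1,1,1,1,1).

Reading off H_k = ker ∂_k / im ∂_{k+1}:

  H_1: rank ker ∂_1 − rank ∂_2 = (12 − 5) − 6 = 1, and the invariant factors of ∂_2 are all 1, so H_1 ≅ Z.

H_1 = Z.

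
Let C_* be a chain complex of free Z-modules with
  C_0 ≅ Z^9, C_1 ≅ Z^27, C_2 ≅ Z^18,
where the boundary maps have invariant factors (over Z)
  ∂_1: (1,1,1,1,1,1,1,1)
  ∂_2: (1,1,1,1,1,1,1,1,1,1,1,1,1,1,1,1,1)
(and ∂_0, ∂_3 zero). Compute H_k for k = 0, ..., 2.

H_0: b_0 = 9 − 0 − 8 = 1; torsion from ∂_1 factors > 1: none. So H_0 ≅ Z.
H_1: b_1 = 27 − 8 − 17 = 2; torsion from ∂_2 factors > 1: none. So H_1 ≅ Z^2.
H_2: b_2 = 18 − 17 − 0 = 1; torsion from ∂_3 factors > 1: none. So H_2 ≅ Z.

H_0 ≅ Z,  H_1 ≅ Z^2,  H_2 ≅ Z.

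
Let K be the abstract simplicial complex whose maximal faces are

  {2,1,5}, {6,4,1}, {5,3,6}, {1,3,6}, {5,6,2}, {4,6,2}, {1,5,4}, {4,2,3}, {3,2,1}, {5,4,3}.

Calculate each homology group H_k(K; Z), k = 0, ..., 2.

Fix the vertex order 1 < 2 < 3 < 4 < 5 < 6 and write every simplex with vertices in increasing order. Then dim K = 2 and the simplices of K are:

  0-simplices (6): [1], [2], [3], [4], [5], [6]
  1-simplices (15): [1,2], [1,3], [1,4], [1,5], [1,6], [2,3], [2,4], [2,5], [2,6], [3,4], [3,5], [3,6], [4,5], [4,6], [5,6]
  2-simplices (10): [1,2,3], [1,2,5], [1,3,6], [1,4,5], [1,4,6], [2,3,4], [2,4,6], [2,5,6], [3,4,5], [3,5,6]

giving chain groups C_0 ≅ Z^6, C_1 ≅ Z^15, C_2 ≅ Z^10.

The boundary map ∂_1: C_1 → C_0 sends each edge [p,q] (with p < q) to q − p.
This gives a 6×15 integer matrix of rank 5; reducing to Smith normal form yields diagonal entries (1,1,1,1,1).

The boundary map ∂_2: C_2 → C_1 sends each 2-simplex [p,q,r] to [q,r] − [p,r] + [p,q]. For instance
  ∂[2,5,6] = [5,6] − [2,6] + [2,5],
  ∂[3,5,6] = [5,6] − [3,6] + [3,5].
As a 15×10 matrix over Z this has rank 10, with invariant factors (1,1,1,1,1,1,1,1,1,2).

Reading off H_k = ker ∂_k / im ∂_{k+1}:

  H_0: rank C_0 − rank ∂_1 = 6 − 5 = 1, and the invariant factors of ∂_1 are all 1, so H_0 = Z.
  H_1: rank ker ∂_1 − rank ∂_2 = (15 − 5) − 10 = 0, and ∂_2 has invariant factor 2 > 1, so H_1 = Z/2.
  H_2: rank ker ∂_2 − rank ∂_3 = (10 − 10) − 0 = 0, and there is no ∂_3, so H_2 = 0.

H_0 ≅ Z,  H_1 ≅ Z/2,  H_2 = 0.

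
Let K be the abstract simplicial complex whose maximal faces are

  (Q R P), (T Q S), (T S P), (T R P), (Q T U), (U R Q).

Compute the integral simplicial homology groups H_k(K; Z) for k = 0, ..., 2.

We work with the vertex ordering P < Q < R < S < T < U. The simplices of K, each written with vertices in increasing order, are:

  0-simplices (6): P, Q, R, S, T, U
  1-simplices (12): PQ, PR, PS, PT, QR, QS, QT, QU, RT, RU, ST, TU
  2-simplices (6): PQR, PRT, PST, QRU, QST, QTU

Hence C_0 ≅ Z^6, C_1 ≅ Z^12, C_2 ≅ Z^6.

∂_1: C_1 → C_0 sends each edge [p,q] (with p < q) to q − p. For instance
  ∂PR = R − P.
The resulting 6×12 matrix has rank 5, and its Smith normal form has invariant factors (1,1,1,1,1).

The boundary map ∂_2: C_2 → C_1 acts by ∂[p,q,r] = [q,r] − [p,r] + [p,q]. For instance
  ∂PQR = QR − PR + PQ,
  ∂PRT = RT − PT + PR.
The 12×6 boundary matrix has rank 6 and Smith normal form diag(1,1,1,1,1,1).

Computing H_k = (kernel of ∂_k) / (image of ∂_{k+1}):

  H_0: rank C_0 − rank ∂_1 = 6 − 5 = 1, and the invariant factors of ∂_1 are all 1, so H_0 = Z.
  H_1: rank ker ∂_1 − rank ∂_2 = (12 − 5) − 6 = 1, and the invariant factors of ∂_2 are all 1, so H_1 = Z.
  H_2: rank ker ∂_2 − rank ∂_3 = (6 − 6) − 0 = 0, and there is no ∂_3, so H_2 = 0.

H_0 ≅ Z,  H_1 ≅ Z,  H_2 = 0.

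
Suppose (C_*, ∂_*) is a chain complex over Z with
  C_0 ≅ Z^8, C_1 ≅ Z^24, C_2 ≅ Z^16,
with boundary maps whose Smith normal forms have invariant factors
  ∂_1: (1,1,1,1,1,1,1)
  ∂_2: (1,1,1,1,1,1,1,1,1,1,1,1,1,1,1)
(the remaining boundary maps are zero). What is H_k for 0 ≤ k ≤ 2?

H_0: b_0 = 8 − 0 − 7 = 1; torsion from ∂_1 factors > 1: none. So H_0 = Z.
H_1: b_1 = 24 − 7 − 15 = 2; torsion from ∂_2 factors > 1: none. So H_1 = Z^2.
H_2: b_2 = 16 − 15 − 0 = 1; torsion from ∂_3 factors > 1: none. So H_2 = Z.

H_0 = Z,  H_1 = Z^2,  H_2 = Z.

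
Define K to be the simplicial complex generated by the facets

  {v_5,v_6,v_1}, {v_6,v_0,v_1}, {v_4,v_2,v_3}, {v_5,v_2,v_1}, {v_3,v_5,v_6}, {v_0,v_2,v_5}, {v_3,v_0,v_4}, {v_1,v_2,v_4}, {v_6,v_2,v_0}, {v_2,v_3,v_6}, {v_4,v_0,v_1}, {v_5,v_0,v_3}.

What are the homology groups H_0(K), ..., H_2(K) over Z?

Order the vertices as v_0 < v_1 < v_2 < v_3 < v_4 < v_5 < v_6. Listing each simplex with vertices in this order, K has dimension 2 with simplices:

  0-simplices (7): [v_0], [v_1], [v_2], [v_3], [v_4], [v_5], [v_6]
  1-simplices (18): (18 of them)
  2-simplices (12): (12 of them)

Hence C_0 ≅ Z^7, C_1 ≅ Z^18, C_2 ≅ Z^12.

∂_1: C_1 → C_0 maps an edge to its endpoints' difference, ∂[p,q] = q − p.
The 7×18 boundary matrix has rank 6 and Smith normal form diag(1,1,1,1,1,1).

∂_2: C_2 → C_1 acts by ∂[p,q,r] = [q,r] − [p,r] + [p,q]. For instance
  ∂[v_3,v_5,v_6] = [v_5,v_6] − [v_3,v_6] + [v_3,v_5],
  ∂[v_0,v_3,v_5] = [v_3,v_5] − [v_0,v_5] + [v_0,v_3].
As a 18×12 matrix over Z this has rank 12, with invariant factors (1,1,1,1,1,1,1,1,1,1,1,2).

Reading off H_k = ker ∂_k / im ∂_{k+1}:

  H_0: rank C_0 − rank ∂_1 = 7 − 6 = 1, and the invariant factors of ∂_1 are all 1, so H_0 = Z.
  H_1: rank ker ∂_1 − rank ∂_2 = (18 − 6) − 12 = 0, and ∂_2 has invariant factor 2 > 1, so H_1 = Z_2.
  H_2: rank ker ∂_2 − rank ∂_3 = (12 − 12) − 0 = 0, and there is no ∂_3, so H_2 = 0.

H_0 ≅ Z,  H_1 ≅ Z_2,  H_2 = 0.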